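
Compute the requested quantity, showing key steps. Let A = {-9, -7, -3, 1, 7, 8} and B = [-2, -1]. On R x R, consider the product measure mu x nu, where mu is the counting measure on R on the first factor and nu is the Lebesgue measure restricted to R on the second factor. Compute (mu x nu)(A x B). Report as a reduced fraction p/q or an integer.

For a measurable rectangle A x B, the product measure satisfies
  (mu x nu)(A x B) = mu(A) * nu(B).
  mu(A) = 6.
  nu(B) = 1.
  (mu x nu)(A x B) = 6 * 1 = 6.

6


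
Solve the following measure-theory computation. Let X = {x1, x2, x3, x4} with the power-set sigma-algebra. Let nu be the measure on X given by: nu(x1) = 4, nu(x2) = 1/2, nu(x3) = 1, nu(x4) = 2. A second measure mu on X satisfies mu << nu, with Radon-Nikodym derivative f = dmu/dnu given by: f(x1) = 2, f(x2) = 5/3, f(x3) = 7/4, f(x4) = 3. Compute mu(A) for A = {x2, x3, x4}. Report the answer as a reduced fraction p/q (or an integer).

By the defining property of the Radon-Nikodym derivative, for every measurable set A,
  mu(A) = integral_A f dnu.
Since nu is a discrete measure concentrated on the atoms of X, the integral over A reduces to the sum
  mu(A) = sum_{x in A} f(x) * nu({x}).
Computing each term:
  x2: f(x2) * nu(x2) = 5/3 * 1/2 = 5/6.
  x3: f(x3) * nu(x3) = 7/4 * 1 = 7/4.
  x4: f(x4) * nu(x4) = 3 * 2 = 6.
Summing: mu(A) = 5/6 + 7/4 + 6 = 103/12.

103/12


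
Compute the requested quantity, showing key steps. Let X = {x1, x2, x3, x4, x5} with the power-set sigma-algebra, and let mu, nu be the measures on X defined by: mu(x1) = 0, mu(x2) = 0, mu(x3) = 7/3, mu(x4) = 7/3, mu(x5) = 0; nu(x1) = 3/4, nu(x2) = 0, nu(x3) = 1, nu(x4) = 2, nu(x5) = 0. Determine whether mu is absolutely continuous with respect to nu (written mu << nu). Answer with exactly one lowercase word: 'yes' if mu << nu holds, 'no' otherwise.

mu << nu means: every nu-null measurable set is also mu-null; equivalently, for every atom x, if nu({x}) = 0 then mu({x}) = 0.
Checking each atom:
  x1: nu = 3/4 > 0 -> no constraint.
  x2: nu = 0, mu = 0 -> consistent with mu << nu.
  x3: nu = 1 > 0 -> no constraint.
  x4: nu = 2 > 0 -> no constraint.
  x5: nu = 0, mu = 0 -> consistent with mu << nu.
No atom violates the condition. Therefore mu << nu.

yes


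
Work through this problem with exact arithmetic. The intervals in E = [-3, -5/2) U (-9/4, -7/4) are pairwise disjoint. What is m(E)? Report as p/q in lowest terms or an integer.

For pairwise disjoint intervals, m(union_i I_i) = sum_i m(I_i),
and m is invariant under swapping open/closed endpoints (single points have measure 0).
So m(E) = sum_i (b_i - a_i).
  I_1 has length -5/2 - (-3) = 1/2.
  I_2 has length -7/4 - (-9/4) = 1/2.
Summing:
  m(E) = 1/2 + 1/2 = 1.

1


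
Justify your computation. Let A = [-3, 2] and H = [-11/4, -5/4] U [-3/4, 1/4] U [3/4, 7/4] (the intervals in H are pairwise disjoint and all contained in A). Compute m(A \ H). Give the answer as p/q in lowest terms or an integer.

The ambient interval has length m(A) = 2 - (-3) = 5.
Since the holes are disjoint and sit inside A, by finite additivity
  m(H) = sum_i (b_i - a_i), and m(A \ H) = m(A) - m(H).
Computing the hole measures:
  m(H_1) = -5/4 - (-11/4) = 3/2.
  m(H_2) = 1/4 - (-3/4) = 1.
  m(H_3) = 7/4 - 3/4 = 1.
Summed: m(H) = 3/2 + 1 + 1 = 7/2.
So m(A \ H) = 5 - 7/2 = 3/2.

3/2


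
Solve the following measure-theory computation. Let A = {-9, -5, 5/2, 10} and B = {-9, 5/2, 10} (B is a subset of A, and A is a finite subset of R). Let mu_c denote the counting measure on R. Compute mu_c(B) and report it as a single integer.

Counting measure assigns mu_c(E) = |E| (number of elements) when E is finite.
B has 3 element(s), so mu_c(B) = 3.

3


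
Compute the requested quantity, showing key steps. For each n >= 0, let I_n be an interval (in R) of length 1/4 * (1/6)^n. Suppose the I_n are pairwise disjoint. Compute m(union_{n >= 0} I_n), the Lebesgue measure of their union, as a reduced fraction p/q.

By countable additivity of the Lebesgue measure on pairwise disjoint measurable sets,
  m(union_{n >= 0} I_n) = sum_{n >= 0} m(I_n) = sum_{n >= 0} a * r^n,
  with a = 1/4 and r = 1/6.
Since 0 < r = 1/6 < 1, the geometric series converges:
  sum_{n >= 0} a * r^n = a / (1 - r).
  = 1/4 / (1 - 1/6)
  = 1/4 / (5/6)
  = 3/10.

3/10


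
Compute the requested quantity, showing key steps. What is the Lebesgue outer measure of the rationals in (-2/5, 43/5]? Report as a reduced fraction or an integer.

Q cap (-2/5, 43/5] is countable; list its elements as q_1, q_2, ... . Fix eps > 0 and cover the k-th point by an interval of length eps * 2^(-k). The cover has total length eps * sum_{k>=1} 2^(-k) = eps, so by definition of outer measure m*(Q cap (-2/5, 43/5]) <= eps. Since eps was arbitrary and m* >= 0, the outer measure is 0.

0


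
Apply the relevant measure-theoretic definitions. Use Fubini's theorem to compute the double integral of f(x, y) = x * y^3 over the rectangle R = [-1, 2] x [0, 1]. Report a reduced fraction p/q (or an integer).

f(x, y) is a tensor product of a function of x and a function of y, and both factors are bounded continuous (hence Lebesgue integrable) on the rectangle, so Fubini's theorem applies:
  integral_R f d(m x m) = (integral_a1^b1 x dx) * (integral_a2^b2 y^3 dy).
Inner integral in x: integral_{-1}^{2} x dx = (2^2 - (-1)^2)/2
  = 3/2.
Inner integral in y: integral_{0}^{1} y^3 dy = (1^4 - 0^4)/4
  = 1/4.
Product: (3/2) * (1/4) = 3/8.

3/8


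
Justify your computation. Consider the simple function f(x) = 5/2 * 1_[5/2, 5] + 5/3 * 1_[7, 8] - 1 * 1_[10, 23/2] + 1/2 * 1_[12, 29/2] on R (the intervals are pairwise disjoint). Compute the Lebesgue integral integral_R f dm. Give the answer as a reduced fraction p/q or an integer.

For a simple function f = sum_i c_i * 1_{A_i} with disjoint A_i,
  integral f dm = sum_i c_i * m(A_i).
Lengths of the A_i:
  m(A_1) = 5 - 5/2 = 5/2.
  m(A_2) = 8 - 7 = 1.
  m(A_3) = 23/2 - 10 = 3/2.
  m(A_4) = 29/2 - 12 = 5/2.
Contributions c_i * m(A_i):
  (5/2) * (5/2) = 25/4.
  (5/3) * (1) = 5/3.
  (-1) * (3/2) = -3/2.
  (1/2) * (5/2) = 5/4.
Total: 25/4 + 5/3 - 3/2 + 5/4 = 23/3.

23/3


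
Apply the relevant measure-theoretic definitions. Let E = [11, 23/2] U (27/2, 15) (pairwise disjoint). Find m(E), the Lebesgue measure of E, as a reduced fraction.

For pairwise disjoint intervals, m(union_i I_i) = sum_i m(I_i),
and m is invariant under swapping open/closed endpoints (single points have measure 0).
So m(E) = sum_i (b_i - a_i).
  I_1 has length 23/2 - 11 = 1/2.
  I_2 has length 15 - 27/2 = 3/2.
Summing:
  m(E) = 1/2 + 3/2 = 2.

2


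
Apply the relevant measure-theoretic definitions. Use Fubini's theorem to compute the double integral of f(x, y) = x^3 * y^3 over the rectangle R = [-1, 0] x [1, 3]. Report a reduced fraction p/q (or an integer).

f(x, y) is a tensor product of a function of x and a function of y, and both factors are bounded continuous (hence Lebesgue integrable) on the rectangle, so Fubini's theorem applies:
  integral_R f d(m x m) = (integral_a1^b1 x^3 dx) * (integral_a2^b2 y^3 dy).
Inner integral in x: integral_{-1}^{0} x^3 dx = (0^4 - (-1)^4)/4
  = -1/4.
Inner integral in y: integral_{1}^{3} y^3 dy = (3^4 - 1^4)/4
  = 20.
Product: (-1/4) * (20) = -5.

-5


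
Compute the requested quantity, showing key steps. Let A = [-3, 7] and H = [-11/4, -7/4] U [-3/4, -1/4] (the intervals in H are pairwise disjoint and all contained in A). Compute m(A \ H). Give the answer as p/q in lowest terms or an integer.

The ambient interval has length m(A) = 7 - (-3) = 10.
Since the holes are disjoint and sit inside A, by finite additivity
  m(H) = sum_i (b_i - a_i), and m(A \ H) = m(A) - m(H).
Computing the hole measures:
  m(H_1) = -7/4 - (-11/4) = 1.
  m(H_2) = -1/4 - (-3/4) = 1/2.
Summed: m(H) = 1 + 1/2 = 3/2.
So m(A \ H) = 10 - 3/2 = 17/2.

17/2


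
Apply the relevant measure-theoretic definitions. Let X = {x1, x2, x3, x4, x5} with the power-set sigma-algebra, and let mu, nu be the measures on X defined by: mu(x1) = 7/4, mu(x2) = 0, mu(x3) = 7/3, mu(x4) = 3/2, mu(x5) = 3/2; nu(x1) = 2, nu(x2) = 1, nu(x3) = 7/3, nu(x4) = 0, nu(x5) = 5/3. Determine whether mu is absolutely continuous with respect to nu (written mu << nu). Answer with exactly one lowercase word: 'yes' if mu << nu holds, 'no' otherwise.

mu << nu means: every nu-null measurable set is also mu-null; equivalently, for every atom x, if nu({x}) = 0 then mu({x}) = 0.
Checking each atom:
  x1: nu = 2 > 0 -> no constraint.
  x2: nu = 1 > 0 -> no constraint.
  x3: nu = 7/3 > 0 -> no constraint.
  x4: nu = 0, mu = 3/2 > 0 -> violates mu << nu.
  x5: nu = 5/3 > 0 -> no constraint.
The atom(s) x4 violate the condition (nu = 0 but mu > 0). Therefore mu is NOT absolutely continuous w.r.t. nu.

no


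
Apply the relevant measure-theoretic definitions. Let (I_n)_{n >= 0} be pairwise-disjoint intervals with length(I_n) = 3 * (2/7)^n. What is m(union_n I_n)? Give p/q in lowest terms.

By countable additivity of the Lebesgue measure on pairwise disjoint measurable sets,
  m(union_{n >= 0} I_n) = sum_{n >= 0} m(I_n) = sum_{n >= 0} a * r^n,
  with a = 3 and r = 2/7.
Since 0 < r = 2/7 < 1, the geometric series converges:
  sum_{n >= 0} a * r^n = a / (1 - r).
  = 3 / (1 - 2/7)
  = 3 / (5/7)
  = 21/5.

21/5


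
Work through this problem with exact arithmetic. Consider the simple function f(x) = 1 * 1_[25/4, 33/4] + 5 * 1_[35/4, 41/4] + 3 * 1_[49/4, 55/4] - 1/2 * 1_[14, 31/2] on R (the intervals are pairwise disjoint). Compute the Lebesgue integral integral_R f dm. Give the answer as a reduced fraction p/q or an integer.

For a simple function f = sum_i c_i * 1_{A_i} with disjoint A_i,
  integral f dm = sum_i c_i * m(A_i).
Lengths of the A_i:
  m(A_1) = 33/4 - 25/4 = 2.
  m(A_2) = 41/4 - 35/4 = 3/2.
  m(A_3) = 55/4 - 49/4 = 3/2.
  m(A_4) = 31/2 - 14 = 3/2.
Contributions c_i * m(A_i):
  (1) * (2) = 2.
  (5) * (3/2) = 15/2.
  (3) * (3/2) = 9/2.
  (-1/2) * (3/2) = -3/4.
Total: 2 + 15/2 + 9/2 - 3/4 = 53/4.

53/4


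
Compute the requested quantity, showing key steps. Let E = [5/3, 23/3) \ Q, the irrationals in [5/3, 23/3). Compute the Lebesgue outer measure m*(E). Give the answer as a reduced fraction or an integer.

The interval I = [5/3, 23/3) has m(I) = 23/3 - 5/3 = 6 (endpoints are measure-zero, so open/closed/half-open agree). Write I = (I cap Q) u (I \ Q). The rationals in I are countable, so m*(I cap Q) = 0 (cover each rational by intervals whose total length is arbitrarily small). By countable subadditivity m*(I) <= m*(I cap Q) + m*(I \ Q), hence m*(I \ Q) >= m(I) = 6. The reverse inequality m*(I \ Q) <= m*(I) = 6 is trivial since (I \ Q) is a subset of I. Therefore m*(I \ Q) = 6.

6


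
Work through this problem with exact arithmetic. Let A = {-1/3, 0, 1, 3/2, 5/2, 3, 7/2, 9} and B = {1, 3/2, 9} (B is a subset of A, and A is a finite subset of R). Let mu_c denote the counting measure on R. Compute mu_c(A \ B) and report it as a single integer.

Counting measure assigns mu_c(E) = |E| (number of elements) when E is finite. For B subset A, A \ B is the set of elements of A not in B, so |A \ B| = |A| - |B|.
|A| = 8, |B| = 3, so mu_c(A \ B) = 8 - 3 = 5.

5


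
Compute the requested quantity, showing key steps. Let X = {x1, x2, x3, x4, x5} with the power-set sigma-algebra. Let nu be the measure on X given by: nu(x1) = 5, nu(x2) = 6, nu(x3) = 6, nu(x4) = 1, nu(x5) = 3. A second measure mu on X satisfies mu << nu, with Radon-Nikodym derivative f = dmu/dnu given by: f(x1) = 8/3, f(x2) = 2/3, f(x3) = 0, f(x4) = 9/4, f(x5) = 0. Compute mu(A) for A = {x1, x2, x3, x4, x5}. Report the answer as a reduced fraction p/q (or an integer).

By the defining property of the Radon-Nikodym derivative, for every measurable set A,
  mu(A) = integral_A f dnu.
Since nu is a discrete measure concentrated on the atoms of X, the integral over A reduces to the sum
  mu(A) = sum_{x in A} f(x) * nu({x}).
Computing each term:
  x1: f(x1) * nu(x1) = 8/3 * 5 = 40/3.
  x2: f(x2) * nu(x2) = 2/3 * 6 = 4.
  x3: f(x3) * nu(x3) = 0 * 6 = 0.
  x4: f(x4) * nu(x4) = 9/4 * 1 = 9/4.
  x5: f(x5) * nu(x5) = 0 * 3 = 0.
Summing: mu(A) = 40/3 + 4 + 0 + 9/4 + 0 = 235/12.

235/12


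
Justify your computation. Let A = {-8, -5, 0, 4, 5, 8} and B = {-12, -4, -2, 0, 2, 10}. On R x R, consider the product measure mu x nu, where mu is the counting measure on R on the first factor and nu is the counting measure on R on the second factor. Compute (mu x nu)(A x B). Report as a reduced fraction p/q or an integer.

For a measurable rectangle A x B, the product measure satisfies
  (mu x nu)(A x B) = mu(A) * nu(B).
  mu(A) = 6.
  nu(B) = 6.
  (mu x nu)(A x B) = 6 * 6 = 36.

36


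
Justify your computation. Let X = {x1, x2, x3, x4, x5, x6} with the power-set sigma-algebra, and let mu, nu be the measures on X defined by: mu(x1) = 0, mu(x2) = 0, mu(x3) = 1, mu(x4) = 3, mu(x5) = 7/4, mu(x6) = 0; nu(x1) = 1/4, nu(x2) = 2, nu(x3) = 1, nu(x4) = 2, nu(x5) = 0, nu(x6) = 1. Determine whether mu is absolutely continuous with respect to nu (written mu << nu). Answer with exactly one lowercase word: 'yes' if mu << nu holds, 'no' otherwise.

mu << nu means: every nu-null measurable set is also mu-null; equivalently, for every atom x, if nu({x}) = 0 then mu({x}) = 0.
Checking each atom:
  x1: nu = 1/4 > 0 -> no constraint.
  x2: nu = 2 > 0 -> no constraint.
  x3: nu = 1 > 0 -> no constraint.
  x4: nu = 2 > 0 -> no constraint.
  x5: nu = 0, mu = 7/4 > 0 -> violates mu << nu.
  x6: nu = 1 > 0 -> no constraint.
The atom(s) x5 violate the condition (nu = 0 but mu > 0). Therefore mu is NOT absolutely continuous w.r.t. nu.

no


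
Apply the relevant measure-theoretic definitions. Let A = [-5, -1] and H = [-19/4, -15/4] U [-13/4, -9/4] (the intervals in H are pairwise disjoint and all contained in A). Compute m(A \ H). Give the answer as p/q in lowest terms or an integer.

The ambient interval has length m(A) = -1 - (-5) = 4.
Since the holes are disjoint and sit inside A, by finite additivity
  m(H) = sum_i (b_i - a_i), and m(A \ H) = m(A) - m(H).
Computing the hole measures:
  m(H_1) = -15/4 - (-19/4) = 1.
  m(H_2) = -9/4 - (-13/4) = 1.
Summed: m(H) = 1 + 1 = 2.
So m(A \ H) = 4 - 2 = 2.

2


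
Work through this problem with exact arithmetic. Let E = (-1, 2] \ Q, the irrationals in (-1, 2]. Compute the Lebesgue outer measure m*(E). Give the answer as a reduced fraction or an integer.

The interval I = (-1, 2] has m(I) = 2 - (-1) = 3 (endpoints are measure-zero, so open/closed/half-open agree). Write I = (I cap Q) u (I \ Q). The rationals in I are countable, so m*(I cap Q) = 0 (cover each rational by intervals whose total length is arbitrarily small). By countable subadditivity m*(I) <= m*(I cap Q) + m*(I \ Q), hence m*(I \ Q) >= m(I) = 3. The reverse inequality m*(I \ Q) <= m*(I) = 3 is trivial since (I \ Q) is a subset of I. Therefore m*(I \ Q) = 3.

3


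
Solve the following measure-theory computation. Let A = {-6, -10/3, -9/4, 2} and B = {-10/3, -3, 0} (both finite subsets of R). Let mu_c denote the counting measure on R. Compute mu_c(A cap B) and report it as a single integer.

Counting measure on a finite set equals cardinality. mu_c(A cap B) = |A cap B| (elements appearing in both).
Enumerating the elements of A that also lie in B gives 1 element(s).
So mu_c(A cap B) = 1.

1


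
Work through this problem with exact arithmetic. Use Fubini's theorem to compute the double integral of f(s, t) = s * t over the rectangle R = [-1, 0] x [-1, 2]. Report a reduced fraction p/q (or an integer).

f(s, t) is a tensor product of a function of s and a function of t, and both factors are bounded continuous (hence Lebesgue integrable) on the rectangle, so Fubini's theorem applies:
  integral_R f d(m x m) = (integral_a1^b1 s ds) * (integral_a2^b2 t dt).
Inner integral in s: integral_{-1}^{0} s ds = (0^2 - (-1)^2)/2
  = -1/2.
Inner integral in t: integral_{-1}^{2} t dt = (2^2 - (-1)^2)/2
  = 3/2.
Product: (-1/2) * (3/2) = -3/4.

-3/4


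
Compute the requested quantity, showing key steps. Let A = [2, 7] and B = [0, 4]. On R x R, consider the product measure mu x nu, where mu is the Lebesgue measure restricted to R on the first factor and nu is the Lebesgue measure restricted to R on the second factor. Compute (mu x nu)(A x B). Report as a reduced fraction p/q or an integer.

For a measurable rectangle A x B, the product measure satisfies
  (mu x nu)(A x B) = mu(A) * nu(B).
  mu(A) = 5.
  nu(B) = 4.
  (mu x nu)(A x B) = 5 * 4 = 20.

20


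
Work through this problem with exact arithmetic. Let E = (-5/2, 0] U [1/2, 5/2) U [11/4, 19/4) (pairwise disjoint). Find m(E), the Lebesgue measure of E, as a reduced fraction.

For pairwise disjoint intervals, m(union_i I_i) = sum_i m(I_i),
and m is invariant under swapping open/closed endpoints (single points have measure 0).
So m(E) = sum_i (b_i - a_i).
  I_1 has length 0 - (-5/2) = 5/2.
  I_2 has length 5/2 - 1/2 = 2.
  I_3 has length 19/4 - 11/4 = 2.
Summing:
  m(E) = 5/2 + 2 + 2 = 13/2.

13/2


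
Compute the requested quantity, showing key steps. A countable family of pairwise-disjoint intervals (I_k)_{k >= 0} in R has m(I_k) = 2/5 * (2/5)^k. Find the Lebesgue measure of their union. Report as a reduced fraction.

By countable additivity of the Lebesgue measure on pairwise disjoint measurable sets,
  m(union_{k >= 0} I_k) = sum_{k >= 0} m(I_k) = sum_{k >= 0} a * r^k,
  with a = 2/5 and r = 2/5.
Since 0 < r = 2/5 < 1, the geometric series converges:
  sum_{k >= 0} a * r^k = a / (1 - r).
  = 2/5 / (1 - 2/5)
  = 2/5 / (3/5)
  = 2/3.

2/3


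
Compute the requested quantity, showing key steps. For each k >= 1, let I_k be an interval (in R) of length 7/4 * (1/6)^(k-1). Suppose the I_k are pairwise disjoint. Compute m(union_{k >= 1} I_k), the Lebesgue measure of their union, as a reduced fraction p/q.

By countable additivity of the Lebesgue measure on pairwise disjoint measurable sets,
  m(union_{k >= 1} I_k) = sum_{k >= 1} m(I_k) = sum_{k >= 1} a * r^(k-1),
  with a = 7/4 and r = 1/6.
Since 0 < r = 1/6 < 1, the geometric series converges:
  sum_{k >= 1} a * r^(k-1) = a / (1 - r).
  = 7/4 / (1 - 1/6)
  = 7/4 / (5/6)
  = 21/10.

21/10


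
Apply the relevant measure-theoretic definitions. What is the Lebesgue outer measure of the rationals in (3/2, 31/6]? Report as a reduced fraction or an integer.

The set Q cap (3/2, 31/6] is countable (a subset of the countable set Q). Lebesgue outer measure of any countable set is 0: each singleton {q} has m*({q}) = 0, and by countable subadditivity m*(union_k {q_k}) <= sum_k m*({q_k}) = sum_k 0 = 0. The reverse inequality m*(E) >= 0 is automatic. So m*(Q cap (3/2, 31/6]) = 0.

0


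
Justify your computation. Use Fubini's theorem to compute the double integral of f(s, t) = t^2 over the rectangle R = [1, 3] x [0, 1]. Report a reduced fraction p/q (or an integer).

f(s, t) is a tensor product of a function of s and a function of t, and both factors are bounded continuous (hence Lebesgue integrable) on the rectangle, so Fubini's theorem applies:
  integral_R f d(m x m) = (integral_a1^b1 1 ds) * (integral_a2^b2 t^2 dt).
Inner integral in s: integral_{1}^{3} 1 ds = (3^1 - 1^1)/1
  = 2.
Inner integral in t: integral_{0}^{1} t^2 dt = (1^3 - 0^3)/3
  = 1/3.
Product: (2) * (1/3) = 2/3.

2/3


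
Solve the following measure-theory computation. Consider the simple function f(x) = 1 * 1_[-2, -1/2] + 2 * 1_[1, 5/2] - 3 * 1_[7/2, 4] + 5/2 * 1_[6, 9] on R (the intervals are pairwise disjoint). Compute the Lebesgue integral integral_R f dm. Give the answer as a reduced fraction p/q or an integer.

For a simple function f = sum_i c_i * 1_{A_i} with disjoint A_i,
  integral f dm = sum_i c_i * m(A_i).
Lengths of the A_i:
  m(A_1) = -1/2 - (-2) = 3/2.
  m(A_2) = 5/2 - 1 = 3/2.
  m(A_3) = 4 - 7/2 = 1/2.
  m(A_4) = 9 - 6 = 3.
Contributions c_i * m(A_i):
  (1) * (3/2) = 3/2.
  (2) * (3/2) = 3.
  (-3) * (1/2) = -3/2.
  (5/2) * (3) = 15/2.
Total: 3/2 + 3 - 3/2 + 15/2 = 21/2.

21/2


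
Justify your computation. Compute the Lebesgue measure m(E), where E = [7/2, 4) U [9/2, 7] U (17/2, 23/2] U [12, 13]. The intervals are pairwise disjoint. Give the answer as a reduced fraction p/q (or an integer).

For pairwise disjoint intervals, m(union_i I_i) = sum_i m(I_i),
and m is invariant under swapping open/closed endpoints (single points have measure 0).
So m(E) = sum_i (b_i - a_i).
  I_1 has length 4 - 7/2 = 1/2.
  I_2 has length 7 - 9/2 = 5/2.
  I_3 has length 23/2 - 17/2 = 3.
  I_4 has length 13 - 12 = 1.
Summing:
  m(E) = 1/2 + 5/2 + 3 + 1 = 7.

7


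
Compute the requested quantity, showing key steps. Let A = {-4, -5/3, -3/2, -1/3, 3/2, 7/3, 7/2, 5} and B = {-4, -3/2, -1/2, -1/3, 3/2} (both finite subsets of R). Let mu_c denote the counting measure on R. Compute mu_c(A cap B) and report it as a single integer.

Counting measure on a finite set equals cardinality. mu_c(A cap B) = |A cap B| (elements appearing in both).
Enumerating the elements of A that also lie in B gives 4 element(s).
So mu_c(A cap B) = 4.

4


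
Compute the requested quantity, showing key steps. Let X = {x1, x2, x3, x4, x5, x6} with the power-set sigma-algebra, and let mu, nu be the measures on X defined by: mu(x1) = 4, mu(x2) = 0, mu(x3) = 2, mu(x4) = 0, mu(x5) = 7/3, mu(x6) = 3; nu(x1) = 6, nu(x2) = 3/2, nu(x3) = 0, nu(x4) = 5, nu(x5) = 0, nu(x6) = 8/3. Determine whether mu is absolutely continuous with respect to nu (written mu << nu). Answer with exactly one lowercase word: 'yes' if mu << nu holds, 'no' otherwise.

mu << nu means: every nu-null measurable set is also mu-null; equivalently, for every atom x, if nu({x}) = 0 then mu({x}) = 0.
Checking each atom:
  x1: nu = 6 > 0 -> no constraint.
  x2: nu = 3/2 > 0 -> no constraint.
  x3: nu = 0, mu = 2 > 0 -> violates mu << nu.
  x4: nu = 5 > 0 -> no constraint.
  x5: nu = 0, mu = 7/3 > 0 -> violates mu << nu.
  x6: nu = 8/3 > 0 -> no constraint.
The atom(s) x3, x5 violate the condition (nu = 0 but mu > 0). Therefore mu is NOT absolutely continuous w.r.t. nu.

no


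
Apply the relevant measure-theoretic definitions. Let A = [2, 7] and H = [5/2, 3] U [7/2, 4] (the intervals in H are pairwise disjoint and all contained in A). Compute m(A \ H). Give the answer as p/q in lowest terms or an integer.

The ambient interval has length m(A) = 7 - 2 = 5.
Since the holes are disjoint and sit inside A, by finite additivity
  m(H) = sum_i (b_i - a_i), and m(A \ H) = m(A) - m(H).
Computing the hole measures:
  m(H_1) = 3 - 5/2 = 1/2.
  m(H_2) = 4 - 7/2 = 1/2.
Summed: m(H) = 1/2 + 1/2 = 1.
So m(A \ H) = 5 - 1 = 4.

4


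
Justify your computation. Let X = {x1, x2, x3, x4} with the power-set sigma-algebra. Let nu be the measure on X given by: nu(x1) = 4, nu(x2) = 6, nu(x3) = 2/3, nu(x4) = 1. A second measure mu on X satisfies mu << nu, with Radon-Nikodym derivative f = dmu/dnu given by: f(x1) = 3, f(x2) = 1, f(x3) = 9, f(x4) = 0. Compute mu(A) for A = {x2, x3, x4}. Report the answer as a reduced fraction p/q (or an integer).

By the defining property of the Radon-Nikodym derivative, for every measurable set A,
  mu(A) = integral_A f dnu.
Since nu is a discrete measure concentrated on the atoms of X, the integral over A reduces to the sum
  mu(A) = sum_{x in A} f(x) * nu({x}).
Computing each term:
  x2: f(x2) * nu(x2) = 1 * 6 = 6.
  x3: f(x3) * nu(x3) = 9 * 2/3 = 6.
  x4: f(x4) * nu(x4) = 0 * 1 = 0.
Summing: mu(A) = 6 + 6 + 0 = 12.

12


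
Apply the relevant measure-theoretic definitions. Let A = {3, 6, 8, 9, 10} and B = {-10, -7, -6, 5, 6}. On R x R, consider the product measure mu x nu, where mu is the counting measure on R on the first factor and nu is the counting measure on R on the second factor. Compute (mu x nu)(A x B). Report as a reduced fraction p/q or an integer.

For a measurable rectangle A x B, the product measure satisfies
  (mu x nu)(A x B) = mu(A) * nu(B).
  mu(A) = 5.
  nu(B) = 5.
  (mu x nu)(A x B) = 5 * 5 = 25.

25


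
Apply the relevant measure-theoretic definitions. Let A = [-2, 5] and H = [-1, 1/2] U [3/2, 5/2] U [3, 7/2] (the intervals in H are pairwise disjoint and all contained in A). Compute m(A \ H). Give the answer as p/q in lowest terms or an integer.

The ambient interval has length m(A) = 5 - (-2) = 7.
Since the holes are disjoint and sit inside A, by finite additivity
  m(H) = sum_i (b_i - a_i), and m(A \ H) = m(A) - m(H).
Computing the hole measures:
  m(H_1) = 1/2 - (-1) = 3/2.
  m(H_2) = 5/2 - 3/2 = 1.
  m(H_3) = 7/2 - 3 = 1/2.
Summed: m(H) = 3/2 + 1 + 1/2 = 3.
So m(A \ H) = 7 - 3 = 4.

4


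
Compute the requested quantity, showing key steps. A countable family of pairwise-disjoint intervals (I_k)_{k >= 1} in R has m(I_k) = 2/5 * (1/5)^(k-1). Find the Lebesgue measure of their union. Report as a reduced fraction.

By countable additivity of the Lebesgue measure on pairwise disjoint measurable sets,
  m(union_{k >= 1} I_k) = sum_{k >= 1} m(I_k) = sum_{k >= 1} a * r^(k-1),
  with a = 2/5 and r = 1/5.
Since 0 < r = 1/5 < 1, the geometric series converges:
  sum_{k >= 1} a * r^(k-1) = a / (1 - r).
  = 2/5 / (1 - 1/5)
  = 2/5 / (4/5)
  = 1/2.

1/2


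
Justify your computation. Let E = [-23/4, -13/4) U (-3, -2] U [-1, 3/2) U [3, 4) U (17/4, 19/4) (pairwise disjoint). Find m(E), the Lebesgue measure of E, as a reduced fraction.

For pairwise disjoint intervals, m(union_i I_i) = sum_i m(I_i),
and m is invariant under swapping open/closed endpoints (single points have measure 0).
So m(E) = sum_i (b_i - a_i).
  I_1 has length -13/4 - (-23/4) = 5/2.
  I_2 has length -2 - (-3) = 1.
  I_3 has length 3/2 - (-1) = 5/2.
  I_4 has length 4 - 3 = 1.
  I_5 has length 19/4 - 17/4 = 1/2.
Summing:
  m(E) = 5/2 + 1 + 5/2 + 1 + 1/2 = 15/2.

15/2


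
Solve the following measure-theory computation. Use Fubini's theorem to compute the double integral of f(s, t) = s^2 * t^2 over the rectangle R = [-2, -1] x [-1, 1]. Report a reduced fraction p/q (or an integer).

f(s, t) is a tensor product of a function of s and a function of t, and both factors are bounded continuous (hence Lebesgue integrable) on the rectangle, so Fubini's theorem applies:
  integral_R f d(m x m) = (integral_a1^b1 s^2 ds) * (integral_a2^b2 t^2 dt).
Inner integral in s: integral_{-2}^{-1} s^2 ds = ((-1)^3 - (-2)^3)/3
  = 7/3.
Inner integral in t: integral_{-1}^{1} t^2 dt = (1^3 - (-1)^3)/3
  = 2/3.
Product: (7/3) * (2/3) = 14/9.

14/9


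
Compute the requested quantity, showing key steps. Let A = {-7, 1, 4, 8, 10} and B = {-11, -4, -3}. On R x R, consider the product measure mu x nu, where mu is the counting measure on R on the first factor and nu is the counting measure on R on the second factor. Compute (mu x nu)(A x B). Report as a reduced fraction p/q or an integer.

For a measurable rectangle A x B, the product measure satisfies
  (mu x nu)(A x B) = mu(A) * nu(B).
  mu(A) = 5.
  nu(B) = 3.
  (mu x nu)(A x B) = 5 * 3 = 15.

15


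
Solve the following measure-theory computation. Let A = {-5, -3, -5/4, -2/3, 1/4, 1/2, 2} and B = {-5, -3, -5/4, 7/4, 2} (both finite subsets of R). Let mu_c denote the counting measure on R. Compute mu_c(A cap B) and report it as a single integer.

Counting measure on a finite set equals cardinality. mu_c(A cap B) = |A cap B| (elements appearing in both).
Enumerating the elements of A that also lie in B gives 4 element(s).
So mu_c(A cap B) = 4.

4


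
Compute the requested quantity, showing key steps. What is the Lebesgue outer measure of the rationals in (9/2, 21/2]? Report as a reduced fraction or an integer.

E = Q cap (9/2, 21/2] is a subset of Q, which is countable. Enumerate Q = {q_1, q_2, ...}; for any eps > 0, cover q_k by the open interval (q_k - eps/2^(k+1), q_k + eps/2^(k+1)), of length eps/2^k. The total cover length is sum_{k>=1} eps/2^k = eps. Hence m*(E) <= m*(Q) <= eps for every eps > 0, and since outer measure is non-negative, m*(E) = 0.

0


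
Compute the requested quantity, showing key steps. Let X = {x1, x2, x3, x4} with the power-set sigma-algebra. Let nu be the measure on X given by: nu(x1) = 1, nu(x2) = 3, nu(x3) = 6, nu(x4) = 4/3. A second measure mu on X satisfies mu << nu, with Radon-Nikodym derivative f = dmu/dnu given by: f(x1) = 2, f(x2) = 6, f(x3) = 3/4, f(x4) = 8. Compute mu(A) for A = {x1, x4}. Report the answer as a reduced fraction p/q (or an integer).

By the defining property of the Radon-Nikodym derivative, for every measurable set A,
  mu(A) = integral_A f dnu.
Since nu is a discrete measure concentrated on the atoms of X, the integral over A reduces to the sum
  mu(A) = sum_{x in A} f(x) * nu({x}).
Computing each term:
  x1: f(x1) * nu(x1) = 2 * 1 = 2.
  x4: f(x4) * nu(x4) = 8 * 4/3 = 32/3.
Summing: mu(A) = 2 + 32/3 = 38/3.

38/3


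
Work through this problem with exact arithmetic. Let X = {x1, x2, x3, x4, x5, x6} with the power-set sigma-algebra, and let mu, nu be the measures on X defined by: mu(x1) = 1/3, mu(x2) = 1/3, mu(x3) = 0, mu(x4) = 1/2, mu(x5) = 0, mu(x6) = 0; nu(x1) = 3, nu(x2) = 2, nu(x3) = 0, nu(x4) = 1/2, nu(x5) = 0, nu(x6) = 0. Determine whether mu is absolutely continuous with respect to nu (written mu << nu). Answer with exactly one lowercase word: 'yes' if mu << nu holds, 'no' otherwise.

mu << nu means: every nu-null measurable set is also mu-null; equivalently, for every atom x, if nu({x}) = 0 then mu({x}) = 0.
Checking each atom:
  x1: nu = 3 > 0 -> no constraint.
  x2: nu = 2 > 0 -> no constraint.
  x3: nu = 0, mu = 0 -> consistent with mu << nu.
  x4: nu = 1/2 > 0 -> no constraint.
  x5: nu = 0, mu = 0 -> consistent with mu << nu.
  x6: nu = 0, mu = 0 -> consistent with mu << nu.
No atom violates the condition. Therefore mu << nu.

yes


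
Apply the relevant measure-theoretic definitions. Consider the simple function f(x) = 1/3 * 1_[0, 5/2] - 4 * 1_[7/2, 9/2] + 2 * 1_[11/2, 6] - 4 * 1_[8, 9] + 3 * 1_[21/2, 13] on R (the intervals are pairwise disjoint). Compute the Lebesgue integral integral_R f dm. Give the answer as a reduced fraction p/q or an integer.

For a simple function f = sum_i c_i * 1_{A_i} with disjoint A_i,
  integral f dm = sum_i c_i * m(A_i).
Lengths of the A_i:
  m(A_1) = 5/2 - 0 = 5/2.
  m(A_2) = 9/2 - 7/2 = 1.
  m(A_3) = 6 - 11/2 = 1/2.
  m(A_4) = 9 - 8 = 1.
  m(A_5) = 13 - 21/2 = 5/2.
Contributions c_i * m(A_i):
  (1/3) * (5/2) = 5/6.
  (-4) * (1) = -4.
  (2) * (1/2) = 1.
  (-4) * (1) = -4.
  (3) * (5/2) = 15/2.
Total: 5/6 - 4 + 1 - 4 + 15/2 = 4/3.

4/3


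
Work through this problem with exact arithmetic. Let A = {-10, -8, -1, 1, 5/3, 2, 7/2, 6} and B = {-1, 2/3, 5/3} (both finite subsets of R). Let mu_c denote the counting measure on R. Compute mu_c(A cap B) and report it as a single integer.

Counting measure on a finite set equals cardinality. mu_c(A cap B) = |A cap B| (elements appearing in both).
Enumerating the elements of A that also lie in B gives 2 element(s).
So mu_c(A cap B) = 2.

2


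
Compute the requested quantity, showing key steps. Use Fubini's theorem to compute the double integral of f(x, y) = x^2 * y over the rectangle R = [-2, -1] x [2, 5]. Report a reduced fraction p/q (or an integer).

f(x, y) is a tensor product of a function of x and a function of y, and both factors are bounded continuous (hence Lebesgue integrable) on the rectangle, so Fubini's theorem applies:
  integral_R f d(m x m) = (integral_a1^b1 x^2 dx) * (integral_a2^b2 y dy).
Inner integral in x: integral_{-2}^{-1} x^2 dx = ((-1)^3 - (-2)^3)/3
  = 7/3.
Inner integral in y: integral_{2}^{5} y dy = (5^2 - 2^2)/2
  = 21/2.
Product: (7/3) * (21/2) = 49/2.

49/2


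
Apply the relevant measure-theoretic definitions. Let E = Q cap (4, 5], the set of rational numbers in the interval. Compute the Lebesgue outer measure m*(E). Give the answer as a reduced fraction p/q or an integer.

The set Q cap (4, 5] is countable (a subset of the countable set Q). Lebesgue outer measure of any countable set is 0: each singleton {q} has m*({q}) = 0, and by countable subadditivity m*(union_k {q_k}) <= sum_k m*({q_k}) = sum_k 0 = 0. The reverse inequality m*(E) >= 0 is automatic. So m*(Q cap (4, 5]) = 0.

0


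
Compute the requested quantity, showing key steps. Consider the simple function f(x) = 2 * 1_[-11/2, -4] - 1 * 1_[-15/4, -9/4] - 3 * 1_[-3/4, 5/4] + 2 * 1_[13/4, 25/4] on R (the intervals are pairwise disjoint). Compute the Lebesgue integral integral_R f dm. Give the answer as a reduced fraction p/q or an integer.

For a simple function f = sum_i c_i * 1_{A_i} with disjoint A_i,
  integral f dm = sum_i c_i * m(A_i).
Lengths of the A_i:
  m(A_1) = -4 - (-11/2) = 3/2.
  m(A_2) = -9/4 - (-15/4) = 3/2.
  m(A_3) = 5/4 - (-3/4) = 2.
  m(A_4) = 25/4 - 13/4 = 3.
Contributions c_i * m(A_i):
  (2) * (3/2) = 3.
  (-1) * (3/2) = -3/2.
  (-3) * (2) = -6.
  (2) * (3) = 6.
Total: 3 - 3/2 - 6 + 6 = 3/2.

3/2


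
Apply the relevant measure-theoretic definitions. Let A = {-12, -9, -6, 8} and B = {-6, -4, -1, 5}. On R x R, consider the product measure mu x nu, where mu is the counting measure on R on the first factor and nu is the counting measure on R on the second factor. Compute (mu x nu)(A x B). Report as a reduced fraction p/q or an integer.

For a measurable rectangle A x B, the product measure satisfies
  (mu x nu)(A x B) = mu(A) * nu(B).
  mu(A) = 4.
  nu(B) = 4.
  (mu x nu)(A x B) = 4 * 4 = 16.

16


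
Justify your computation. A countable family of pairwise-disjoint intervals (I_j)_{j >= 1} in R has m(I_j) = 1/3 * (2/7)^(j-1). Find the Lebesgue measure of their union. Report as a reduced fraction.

By countable additivity of the Lebesgue measure on pairwise disjoint measurable sets,
  m(union_{j >= 1} I_j) = sum_{j >= 1} m(I_j) = sum_{j >= 1} a * r^(j-1),
  with a = 1/3 and r = 2/7.
Since 0 < r = 2/7 < 1, the geometric series converges:
  sum_{j >= 1} a * r^(j-1) = a / (1 - r).
  = 1/3 / (1 - 2/7)
  = 1/3 / (5/7)
  = 7/15.

7/15


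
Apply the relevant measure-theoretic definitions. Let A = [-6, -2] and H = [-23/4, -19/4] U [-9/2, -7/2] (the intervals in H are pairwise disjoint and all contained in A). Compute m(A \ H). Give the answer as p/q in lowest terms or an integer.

The ambient interval has length m(A) = -2 - (-6) = 4.
Since the holes are disjoint and sit inside A, by finite additivity
  m(H) = sum_i (b_i - a_i), and m(A \ H) = m(A) - m(H).
Computing the hole measures:
  m(H_1) = -19/4 - (-23/4) = 1.
  m(H_2) = -7/2 - (-9/2) = 1.
Summed: m(H) = 1 + 1 = 2.
So m(A \ H) = 4 - 2 = 2.

2


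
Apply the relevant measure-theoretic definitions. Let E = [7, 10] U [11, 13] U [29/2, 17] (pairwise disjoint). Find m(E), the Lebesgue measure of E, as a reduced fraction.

For pairwise disjoint intervals, m(union_i I_i) = sum_i m(I_i),
and m is invariant under swapping open/closed endpoints (single points have measure 0).
So m(E) = sum_i (b_i - a_i).
  I_1 has length 10 - 7 = 3.
  I_2 has length 13 - 11 = 2.
  I_3 has length 17 - 29/2 = 5/2.
Summing:
  m(E) = 3 + 2 + 5/2 = 15/2.

15/2


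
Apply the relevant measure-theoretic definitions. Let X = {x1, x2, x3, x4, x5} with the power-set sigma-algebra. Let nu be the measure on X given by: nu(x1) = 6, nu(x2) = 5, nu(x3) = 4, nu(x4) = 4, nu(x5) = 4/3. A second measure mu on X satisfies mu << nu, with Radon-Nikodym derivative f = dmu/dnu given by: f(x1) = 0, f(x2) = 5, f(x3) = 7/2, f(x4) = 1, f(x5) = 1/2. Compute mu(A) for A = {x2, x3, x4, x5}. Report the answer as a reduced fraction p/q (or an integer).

By the defining property of the Radon-Nikodym derivative, for every measurable set A,
  mu(A) = integral_A f dnu.
Since nu is a discrete measure concentrated on the atoms of X, the integral over A reduces to the sum
  mu(A) = sum_{x in A} f(x) * nu({x}).
Computing each term:
  x2: f(x2) * nu(x2) = 5 * 5 = 25.
  x3: f(x3) * nu(x3) = 7/2 * 4 = 14.
  x4: f(x4) * nu(x4) = 1 * 4 = 4.
  x5: f(x5) * nu(x5) = 1/2 * 4/3 = 2/3.
Summing: mu(A) = 25 + 14 + 4 + 2/3 = 131/3.

131/3


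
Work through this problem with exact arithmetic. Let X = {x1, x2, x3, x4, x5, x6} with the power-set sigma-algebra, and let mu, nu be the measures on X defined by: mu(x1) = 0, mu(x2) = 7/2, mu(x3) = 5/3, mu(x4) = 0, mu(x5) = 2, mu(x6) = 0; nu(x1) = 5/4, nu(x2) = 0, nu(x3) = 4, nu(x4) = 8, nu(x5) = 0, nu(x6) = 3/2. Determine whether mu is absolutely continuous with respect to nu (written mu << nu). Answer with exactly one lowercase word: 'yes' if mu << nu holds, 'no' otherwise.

mu << nu means: every nu-null measurable set is also mu-null; equivalently, for every atom x, if nu({x}) = 0 then mu({x}) = 0.
Checking each atom:
  x1: nu = 5/4 > 0 -> no constraint.
  x2: nu = 0, mu = 7/2 > 0 -> violates mu << nu.
  x3: nu = 4 > 0 -> no constraint.
  x4: nu = 8 > 0 -> no constraint.
  x5: nu = 0, mu = 2 > 0 -> violates mu << nu.
  x6: nu = 3/2 > 0 -> no constraint.
The atom(s) x2, x5 violate the condition (nu = 0 but mu > 0). Therefore mu is NOT absolutely continuous w.r.t. nu.

no


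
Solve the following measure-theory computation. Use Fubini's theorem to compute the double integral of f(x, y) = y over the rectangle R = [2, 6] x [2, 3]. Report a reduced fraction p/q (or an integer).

f(x, y) is a tensor product of a function of x and a function of y, and both factors are bounded continuous (hence Lebesgue integrable) on the rectangle, so Fubini's theorem applies:
  integral_R f d(m x m) = (integral_a1^b1 1 dx) * (integral_a2^b2 y dy).
Inner integral in x: integral_{2}^{6} 1 dx = (6^1 - 2^1)/1
  = 4.
Inner integral in y: integral_{2}^{3} y dy = (3^2 - 2^2)/2
  = 5/2.
Product: (4) * (5/2) = 10.

10


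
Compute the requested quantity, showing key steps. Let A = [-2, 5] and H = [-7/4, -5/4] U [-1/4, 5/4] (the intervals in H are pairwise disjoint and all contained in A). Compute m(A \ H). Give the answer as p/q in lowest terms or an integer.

The ambient interval has length m(A) = 5 - (-2) = 7.
Since the holes are disjoint and sit inside A, by finite additivity
  m(H) = sum_i (b_i - a_i), and m(A \ H) = m(A) - m(H).
Computing the hole measures:
  m(H_1) = -5/4 - (-7/4) = 1/2.
  m(H_2) = 5/4 - (-1/4) = 3/2.
Summed: m(H) = 1/2 + 3/2 = 2.
So m(A \ H) = 7 - 2 = 5.

5


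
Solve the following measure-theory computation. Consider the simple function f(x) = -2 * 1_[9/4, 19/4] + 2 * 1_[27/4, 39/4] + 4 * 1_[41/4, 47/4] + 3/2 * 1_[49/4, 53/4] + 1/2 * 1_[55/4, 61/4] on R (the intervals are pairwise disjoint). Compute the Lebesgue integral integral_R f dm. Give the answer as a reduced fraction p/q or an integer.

For a simple function f = sum_i c_i * 1_{A_i} with disjoint A_i,
  integral f dm = sum_i c_i * m(A_i).
Lengths of the A_i:
  m(A_1) = 19/4 - 9/4 = 5/2.
  m(A_2) = 39/4 - 27/4 = 3.
  m(A_3) = 47/4 - 41/4 = 3/2.
  m(A_4) = 53/4 - 49/4 = 1.
  m(A_5) = 61/4 - 55/4 = 3/2.
Contributions c_i * m(A_i):
  (-2) * (5/2) = -5.
  (2) * (3) = 6.
  (4) * (3/2) = 6.
  (3/2) * (1) = 3/2.
  (1/2) * (3/2) = 3/4.
Total: -5 + 6 + 6 + 3/2 + 3/4 = 37/4.

37/4


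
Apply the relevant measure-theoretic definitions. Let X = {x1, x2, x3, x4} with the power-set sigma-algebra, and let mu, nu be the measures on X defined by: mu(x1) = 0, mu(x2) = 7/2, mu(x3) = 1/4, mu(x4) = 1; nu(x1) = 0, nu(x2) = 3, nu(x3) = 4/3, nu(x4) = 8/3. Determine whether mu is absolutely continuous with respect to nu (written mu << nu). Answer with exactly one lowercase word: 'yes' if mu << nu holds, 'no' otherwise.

mu << nu means: every nu-null measurable set is also mu-null; equivalently, for every atom x, if nu({x}) = 0 then mu({x}) = 0.
Checking each atom:
  x1: nu = 0, mu = 0 -> consistent with mu << nu.
  x2: nu = 3 > 0 -> no constraint.
  x3: nu = 4/3 > 0 -> no constraint.
  x4: nu = 8/3 > 0 -> no constraint.
No atom violates the condition. Therefore mu << nu.

yes


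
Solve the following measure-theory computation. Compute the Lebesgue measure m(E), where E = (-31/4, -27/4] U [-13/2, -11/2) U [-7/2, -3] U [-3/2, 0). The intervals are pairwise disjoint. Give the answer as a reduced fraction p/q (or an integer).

For pairwise disjoint intervals, m(union_i I_i) = sum_i m(I_i),
and m is invariant under swapping open/closed endpoints (single points have measure 0).
So m(E) = sum_i (b_i - a_i).
  I_1 has length -27/4 - (-31/4) = 1.
  I_2 has length -11/2 - (-13/2) = 1.
  I_3 has length -3 - (-7/2) = 1/2.
  I_4 has length 0 - (-3/2) = 3/2.
Summing:
  m(E) = 1 + 1 + 1/2 + 3/2 = 4.

4


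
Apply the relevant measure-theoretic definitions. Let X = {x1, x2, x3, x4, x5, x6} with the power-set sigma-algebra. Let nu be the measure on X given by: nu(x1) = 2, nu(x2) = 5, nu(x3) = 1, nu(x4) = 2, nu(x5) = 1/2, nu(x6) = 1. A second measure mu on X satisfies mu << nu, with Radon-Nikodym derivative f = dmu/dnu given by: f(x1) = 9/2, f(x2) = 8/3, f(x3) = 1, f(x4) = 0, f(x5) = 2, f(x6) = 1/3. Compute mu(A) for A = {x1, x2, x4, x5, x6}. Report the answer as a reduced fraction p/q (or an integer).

By the defining property of the Radon-Nikodym derivative, for every measurable set A,
  mu(A) = integral_A f dnu.
Since nu is a discrete measure concentrated on the atoms of X, the integral over A reduces to the sum
  mu(A) = sum_{x in A} f(x) * nu({x}).
Computing each term:
  x1: f(x1) * nu(x1) = 9/2 * 2 = 9.
  x2: f(x2) * nu(x2) = 8/3 * 5 = 40/3.
  x4: f(x4) * nu(x4) = 0 * 2 = 0.
  x5: f(x5) * nu(x5) = 2 * 1/2 = 1.
  x6: f(x6) * nu(x6) = 1/3 * 1 = 1/3.
Summing: mu(A) = 9 + 40/3 + 0 + 1 + 1/3 = 71/3.

71/3
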